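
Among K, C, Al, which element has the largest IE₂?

K

IE_2 is the cost of taking one more electron from the +1 cation: K⁺ is the bare [Ar] core; C⁺ still has 3 valence electrons; Al⁺ still has 2 valence electrons.
Core electrons are held far more tightly than valence electrons, so K tops the IE_2 order.
Valence configurations: C⁺ [He]2s²2p¹, Al⁺ [Ne]3s².
The numbers (kJ/mol): K 3052, C 2353, Al 1817.
Overall IE_2 order: Al < C < K.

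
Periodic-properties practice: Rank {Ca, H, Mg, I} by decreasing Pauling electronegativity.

I > H > Mg > Ca

H is in period 1, group 1; Mg is in period 3, group 2; Ca is in period 4, group 2; I is in period 5, group 17.
Smaller atoms with higher effective nuclear charge are more electronegative.
These span different periods and groups, so the two trends combine.
Mg > Ca: Mg sits above Ca in group 2, so the down-group effect alone puts Mg higher.
H > Mg: period and group pull opposite ways; the down-group shift dominates (2.20 vs 1.31).
I > H: period and group pull opposite ways; the across-period shift dominates (2.66 vs 2.20).
For reference (Pauling): H 2.20, Mg 1.31, Ca 1.00, I 2.66.
So from highest to lowest: I > H > Mg > Ca.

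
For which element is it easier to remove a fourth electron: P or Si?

Si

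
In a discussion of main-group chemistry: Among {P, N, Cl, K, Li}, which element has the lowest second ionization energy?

IE_2 is the cost of taking one more electron from the +1 cation: P⁺ still has 4 valence electrons; N⁺ still has 4 valence electrons; Cl⁺ still has 6 valence electrons; K⁺ is the bare [Ar] core; Li⁺ is the bare [He] core.
Core electrons are held far more tightly than valence electrons, so K and Li top the IE_2 order.
Valence configurations: P⁺ [Ne]3s²3p², N⁺ [He]2s²2p², Cl⁺ [Ne]3s²3p⁴.
Approximate IE_2 values (kJ/mol): P 1907, N 2856, Cl 2298, K 3052, Li 7298.
Overall IE_2 order: P < Cl < N < K < Li.

P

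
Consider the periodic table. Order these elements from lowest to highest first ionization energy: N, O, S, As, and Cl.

As < S < Cl < O < N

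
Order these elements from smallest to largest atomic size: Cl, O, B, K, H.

H < O < B < Cl < K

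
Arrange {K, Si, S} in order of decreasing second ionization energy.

K, S, Si

The second ionization energy removes an electron from the +1 ion. For each element: K⁺ is the bare [Ar] core; Si⁺ still has 3 valence electrons; S⁺ still has 5 valence electrons.
Pulling an electron out of a noble-gas core costs far more than removing a remaining valence electron, so K sits at the high end of IE_2.
Valence configurations: Si⁺ [Ne]3s²3p¹, S⁺ [Ne]3s²3p³.
The numbers (kJ/mol): K 3052, Si 1577, S 2252.
Overall IE_2 order: Si < S < K.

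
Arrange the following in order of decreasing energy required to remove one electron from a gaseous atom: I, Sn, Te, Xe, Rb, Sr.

Xe, I, Te, Sn, Sr, Rb

Rb is in period 5, group 1; Sr is in period 5, group 2; Sn is in period 5, group 14; Te is in period 5, group 16; I is in period 5, group 17; Xe is in period 5, group 18.
First ionization energy rises across a period (greater Z_eff holds electrons more tightly) and falls down a group (valence electrons are farther from the nucleus).
All lie in period 5, so first ionization energy increases left to right.
So from highest to lowest: Xe > I > Te > Sn > Sr > Rb.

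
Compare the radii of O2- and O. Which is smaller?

Forming O2- adds 2 electrons to O. More electron–electron repulsion in the same shell, with unchanged nuclear charge, lets the cloud expand.
An anion is larger than its parent atom: O2- > O.

O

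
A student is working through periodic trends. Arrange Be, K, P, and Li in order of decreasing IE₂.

Li > K > P > Be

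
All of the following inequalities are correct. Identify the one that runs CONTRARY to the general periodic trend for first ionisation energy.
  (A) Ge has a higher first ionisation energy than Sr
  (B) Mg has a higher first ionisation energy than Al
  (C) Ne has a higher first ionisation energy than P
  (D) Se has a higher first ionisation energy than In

(B)

The general trend: first ionisation energy increases across a period and decreases down a group.
(A) Ge (period 4, group 14) vs Sr (period 5, group 2): the stated order agrees with the simple trend.
(B) Mg (period 3, group 2) vs Al (period 3, group 13): the stated order contradicts the simple trend.
(C) Ne (period 2, group 18) vs P (period 3, group 15): the stated order agrees with the simple trend.
(D) Se (period 4, group 16) vs In (period 5, group 13): the stated order agrees with the simple trend.
The exception is (B): Al's single 3p electron is easier to remove than one from Mg's filled 3s².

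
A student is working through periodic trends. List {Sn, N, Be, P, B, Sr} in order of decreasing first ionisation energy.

IE₁ increases left→right with effective nuclear charge and decreases top→bottom as the valence shell moves farther out.
Neither a single period nor a single group — weigh both effects.
Sn > Sr: both are in period 5; the period trend gives Sn the larger value.
B > Sn: period and group pull opposite ways; the down-group shift dominates (801 vs 709 kJ/mol).
Be > B: this pair runs against the simple trend — see the exception note.
P > Be: the two effects oppose for this pair; the across-period effect wins (1012 vs 900 kJ/mol).
N > P: N sits above P in group 15, so the down-group effect alone puts N higher.
Note the exception: Be has a higher first ionization energy than B, contrary to the simple trend — removing B's lone 2p electron is easier than breaking Be's filled 2s².
For reference (kJ/mol): Be 900, B 801, N 1402, P 1012, Sr 550, Sn 709.
So from highest to lowest: N > P > Be > B > Sn > Sr.

N, P, Be, B, Sn, Sr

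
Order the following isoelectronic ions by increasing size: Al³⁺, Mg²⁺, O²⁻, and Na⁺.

Al³⁺, Mg²⁺, Na⁺, O²⁻

All of these have 10 electrons, so size is governed by nuclear charge alone: the more protons, the stronger the pull on the same electron cloud, and the smaller the ion.
Nuclear charges: Al³⁺ (Z=13), Mg²⁺ (Z=12), Na⁺ (Z=11), O²⁻ (Z=8).
Smallest to largest: Al³⁺ < Mg²⁺ < Na⁺ < O²⁻.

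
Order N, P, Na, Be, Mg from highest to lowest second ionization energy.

Na > N > P > Be > Mg

Consider each +1 ion: N⁺ still has 4 valence electrons; P⁺ still has 4 valence electrons; Na⁺ is the bare [Ne] core; Be⁺ still has 1 valence electron; Mg⁺ still has 1 valence electron.
Breaking into a closed-shell core is much more expensive than removing a leftover valence electron — Na has the largest IE_2 here.
Valence configurations: N⁺ [He]2s²2p², P⁺ [Ne]3s²3p², Be⁺ [He]2s¹, Mg⁺ [Ne]3s¹.
Approximate IE_2 values (kJ/mol): N 2856, P 1907, Na 4562, Be 1757, Mg 1451.
Putting it together, IE_2: Mg < Be < P < N < Na.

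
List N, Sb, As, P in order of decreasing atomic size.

N is in period 2, group 15; P is in period 3, group 15; As is in period 4, group 15; Sb is in period 5, group 15.
Atomic radius shrinks across a period as nuclear charge pulls the same shell inward, and grows down a group as new shells are added.
All are in group 15, so atomic radius increases down the group.
So from largest to smallest: Sb > As > P > N.

Sb > As > P > N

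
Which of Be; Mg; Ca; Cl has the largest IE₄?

Be

The fourth ionization energy removes an electron from the +3 ion. For each element: Be³⁺ is already 1 electron into the core; Mg³⁺ is already 1 electron into the core; Ca³⁺ is already 1 electron into the core; Cl³⁺ still has 4 valence electrons.
Breaking into a closed-shell core is much more expensive than removing a leftover valence electron — Ca, Mg and Be have the largest IE_4 here.
Approximate IE_4 values (kJ/mol): Be 21007, Mg 10543, Ca 6491, Cl 5159.
So the fourth ionization energies run Cl < Ca < Mg < Be.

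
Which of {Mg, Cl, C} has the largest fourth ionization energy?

Mg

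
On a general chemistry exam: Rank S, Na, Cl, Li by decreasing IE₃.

The third ionization energy removes an electron from the +2 ion. For each element: S²⁺ still has 4 valence electrons; Na²⁺ is already 1 electron into the core; Cl²⁺ still has 5 valence electrons; Li²⁺ is already 1 electron into the core.
Pulling an electron out of a noble-gas core costs far more than removing a remaining valence electron, so Na and Li sit at the high end of IE_3.
Valence configurations: S²⁺ [Ne]3s²3p², Cl²⁺ [Ne]3s²3p³.
Tabulated IE_3 (kJ/mol): S 3357, Na 6910, Cl 3822, Li 11815.
Putting it together, IE_3: S < Cl < Na < Li.

Li, Na, Cl, S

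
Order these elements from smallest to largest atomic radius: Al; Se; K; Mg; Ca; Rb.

Mg is in period 3, group 2; Al is in period 3, group 13; K is in period 4, group 1; Ca is in period 4, group 2; Se is in period 4, group 16; Rb is in period 5, group 1.
Radius decreases left→right (rising Z_eff, same n) and increases top→bottom (higher n).
Here both period and group differ, so the two effects have to be weighed against each other.
Al > Se: the two effects oppose for this pair; the across-period effect wins (126 vs 116 pm).
Mg > Al: Mg lies to the left of Al in period 3, so the across-period effect alone puts Mg larger.
Ca > Mg: Ca sits below Mg in group 2, so the down-group effect alone puts Ca larger.
K > Ca: K lies to the left of Ca in period 4, so the across-period effect alone puts K larger.
Rb > K: Rb sits below K in group 1, so the down-group effect alone puts Rb larger.
Tabulated atomic radius (pm): Mg 139, Al 126, K 196, Ca 171, Se 116, Rb 210.
So from smallest to largest: Se < Al < Mg < Ca < K < Rb.

Se < Al < Mg < Ca < K < Rb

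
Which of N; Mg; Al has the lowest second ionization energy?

Mg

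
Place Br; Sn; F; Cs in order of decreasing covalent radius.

F is in period 2, group 17; Br is in period 4, group 17; Sn is in period 5, group 14; Cs is in period 6, group 1.
Across a period the added protons contract the valence shell; down a group each new principal shell makes the atom larger.
These span different periods and groups, so the two trends combine.
Br > F: Br sits below F in group 17, so the down-group effect alone puts Br larger.
Sn > Br: relative to Br, both the across-period and down-group shifts push Sn's atomic radius up.
Cs > Sn: relative to Sn, both the across-period and down-group shifts push Cs's atomic radius up.
For reference (pm): F 64, Br 114, Sn 140, Cs 232.
So from largest to smallest: Cs > Sn > Br > F.

Cs > Sn > Br > F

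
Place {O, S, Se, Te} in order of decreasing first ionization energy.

Removing the outermost electron gets harder across a period and easier down a group.
All are in group 16, so first ionization energy increases up the group.
So from highest to lowest: O > S > Se > Te.

O, S, Se, Te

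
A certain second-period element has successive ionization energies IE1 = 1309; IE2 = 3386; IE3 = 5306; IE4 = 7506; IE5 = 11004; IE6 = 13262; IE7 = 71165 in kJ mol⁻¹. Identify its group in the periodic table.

Group 16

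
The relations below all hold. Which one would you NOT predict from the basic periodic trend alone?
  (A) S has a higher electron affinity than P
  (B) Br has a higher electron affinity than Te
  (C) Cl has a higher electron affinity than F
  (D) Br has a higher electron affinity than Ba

(C)

The general trend: electron affinity increases across a period and decreases down a group.
(A) S (period 3, group 16) vs P (period 3, group 15): the stated order agrees with the simple trend.
(B) Br (period 4, group 17) vs Te (period 5, group 16): the stated order agrees with the simple trend.
(C) Cl (period 3, group 17) vs F (period 2, group 17): the stated order contradicts the simple trend.
(D) Br (period 4, group 17) vs Ba (period 6, group 2): the stated order agrees with the simple trend.
The exception is (C): F's small 2p subshell makes the incoming electron feel strong e⁻–e⁻ repulsion, so Cl actually releases more energy on gaining an electron.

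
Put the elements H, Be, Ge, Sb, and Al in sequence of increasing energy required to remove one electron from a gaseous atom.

H is in period 1, group 1; Be is in period 2, group 2; Al is in period 3, group 13; Ge is in period 4, group 14; Sb is in period 5, group 15.
First ionization energy rises across a period (greater Z_eff holds electrons more tightly) and falls down a group (valence electrons are farther from the nucleus).
These sit on a diagonal, where the across-period and down-group effects partly cancel.
Ge > Al: the two effects oppose for this pair; the across-period effect wins (762 vs 578 kJ/mol).
Sb > Ge: the two effects oppose for this pair; the across-period effect wins (831 vs 762 kJ/mol).
Be > Sb: period and group pull opposite ways; the down-group shift dominates (900 vs 831 kJ/mol).
H > Be: period and group pull opposite ways; the down-group shift dominates (1312 vs 900 kJ/mol).
Approximate values (kJ/mol): H 1312, Be 900, Al 578, Ge 762, Sb 831.
So from lowest to highest: Al < Ge < Sb < Be < H.

Al < Ge < Sb < Be < H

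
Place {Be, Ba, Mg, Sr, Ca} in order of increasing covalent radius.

Be is in period 2, group 2; Mg is in period 3, group 2; Ca is in period 4, group 2; Sr is in period 5, group 2; Ba is in period 6, group 2.
Radius decreases left→right (rising Z_eff, same n) and increases top→bottom (higher n).
All are in group 2, so atomic radius increases down the group.
So from smallest to largest: Be < Mg < Ca < Sr < Ba.

Be < Mg < Ca < Sr < Ba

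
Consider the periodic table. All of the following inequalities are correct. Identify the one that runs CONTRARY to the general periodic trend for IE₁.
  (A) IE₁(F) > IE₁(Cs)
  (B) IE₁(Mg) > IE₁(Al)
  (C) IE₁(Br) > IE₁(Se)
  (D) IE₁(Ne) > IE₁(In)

The general trend: IE₁ increases across a period and decreases down a group.
(A) F (period 2, group 17) vs Cs (period 6, group 1): the stated order agrees with the simple trend.
(B) Mg (period 3, group 2) vs Al (period 3, group 13): the stated order contradicts the simple trend.
(C) Br (period 4, group 17) vs Se (period 4, group 16): the stated order agrees with the simple trend.
(D) Ne (period 2, group 18) vs In (period 5, group 13): the stated order agrees with the simple trend.
The exception is (B): Al's single 3p electron is easier to remove than one from Mg's filled 3s².

(B)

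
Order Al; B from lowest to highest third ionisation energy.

Al < B

IE_3 is the cost of taking one more electron from the +2 cation: Al²⁺ still has 1 valence electron; B²⁺ still has 1 valence electron.
All are still removing valence electrons, so compare the +2 ions as you would atoms: IE_3 generally rises across a period (higher Z_eff) and falls down a group (larger shell), subject to the usual subshell exceptions.
Valence configurations: Al²⁺ [Ne]3s¹, B²⁺ [He]2s¹.
Approximate IE_3 values (kJ/mol): Al 2745, B 3660.
Overall IE_3 order: Al < B.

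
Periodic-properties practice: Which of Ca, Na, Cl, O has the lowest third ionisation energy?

Cl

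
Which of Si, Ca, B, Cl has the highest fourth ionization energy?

IE_4 is the cost of taking one more electron from the +3 cation: Si³⁺ still has 1 valence electron; Ca³⁺ is already 1 electron into the core; B³⁺ is the bare [He] core; Cl³⁺ still has 4 valence electrons.
Pulling an electron out of a noble-gas core costs far more than removing a remaining valence electron, so Ca and B sit at the high end of IE_4.
Valence configurations: Si³⁺ [Ne]3s¹, Cl³⁺ [Ne]3s²3p².
The numbers (kJ/mol): Si 4356, Ca 6491, B 25026, Cl 5159.
Putting it together, IE_4: Si < Cl < Ca < B.

B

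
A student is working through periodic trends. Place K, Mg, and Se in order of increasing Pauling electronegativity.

Mg is in period 3, group 2; K is in period 4, group 1; Se is in period 4, group 16.
EN rises left→right (higher Z_eff, smaller atoms) and falls top→bottom (larger, more shielded atoms).
Neither a single period nor a single group — weigh both effects.
Mg > K: both effects reinforce here, so Mg is clearly the higher of the two.
Se > Mg: period and group pull opposite ways; the across-period shift dominates (2.55 vs 1.31).
Tabulated electronegativity (Pauling): Mg 1.31, K 0.82, Se 2.55.
So from lowest to highest: K < Mg < Se.

K < Mg < Se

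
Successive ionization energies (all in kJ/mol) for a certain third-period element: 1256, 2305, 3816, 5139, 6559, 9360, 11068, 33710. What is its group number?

Look for the largest jump between consecutive ionization energies: IE8/IE7 ≈ 3.0, far larger than any earlier ratio.
That jump marks the point where a core electron is being removed. So the atom has 7 valence electrons.
A main-group element with 7 valence electrons is in group 17.

Group 17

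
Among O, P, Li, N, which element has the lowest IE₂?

After 1 electron has been removed, what remains? O⁺ still has 5 valence electrons; P⁺ still has 4 valence electrons; Li⁺ is the bare [He] core; N⁺ still has 4 valence electrons.
Pulling an electron out of a noble-gas core costs far more than removing a remaining valence electron, so Li sits at the high end of IE_2.
Valence configurations: O⁺ [He]2s²2p³, P⁺ [Ne]3s²3p², N⁺ [He]2s²2p².
The numbers (kJ/mol): O 3388, P 1907, Li 7298, N 2856.
Overall IE_2 order: P < N < O < Li.

P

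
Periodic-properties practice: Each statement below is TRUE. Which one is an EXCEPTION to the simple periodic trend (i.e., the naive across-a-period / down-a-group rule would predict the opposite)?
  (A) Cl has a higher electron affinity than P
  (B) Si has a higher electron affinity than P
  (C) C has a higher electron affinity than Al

(B)

The general trend: electron affinity increases across a period and decreases down a group.
(A) Cl (period 3, group 17) vs P (period 3, group 15): the stated order agrees with the simple trend.
(B) Si (period 3, group 14) vs P (period 3, group 15): the stated order contradicts the simple trend.
(C) C (period 2, group 14) vs Al (period 3, group 13): the stated order agrees with the simple trend.
The exception is (B): adding an electron to P's half-filled 3p³ is unfavourable, so Si (3p²) has the more exothermic EA.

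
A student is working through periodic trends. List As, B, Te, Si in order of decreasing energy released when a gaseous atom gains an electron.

Te, Si, As, B

B is in period 2, group 13; Si is in period 3, group 14; As is in period 4, group 15; Te is in period 5, group 16.
Atoms with high Z_eff and room in the valence shell (especially the halogens) have the most exothermic electron affinities.
These sit on a diagonal, where the across-period and down-group effects partly cancel.
As > B: period and group pull opposite ways; the across-period shift dominates (78 vs 27 kJ/mol).
Si > As: the two effects oppose for this pair; the down-group effect wins (134 vs 78 kJ/mol).
Te > Si: the two effects oppose for this pair; the across-period effect wins (190 vs 134 kJ/mol).
Tabulated electron affinity (kJ/mol): B 27, Si 134, As 78, Te 190.
So from highest to lowest: Te > Si > As > B.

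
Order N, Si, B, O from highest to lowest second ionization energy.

The second ionization energy removes an electron from the +1 ion. For each element: N⁺ still has 4 valence electrons; Si⁺ still has 3 valence electrons; B⁺ still has 2 valence electrons; O⁺ still has 5 valence electrons.
All are still removing valence electrons, so compare the +1 ions as you would atoms: IE_2 generally rises across a period (higher Z_eff) and falls down a group (larger shell), subject to the usual subshell exceptions.
Valence configurations: N⁺ [He]2s²2p², Si⁺ [Ne]3s²3p¹, B⁺ [He]2s², O⁺ [He]2s²2p³.
Approximate IE_2 values (kJ/mol): N 2856, Si 1577, B 2427, O 3388.
Putting it together, IE_2: Si < B < N < O.

O > N > B > Si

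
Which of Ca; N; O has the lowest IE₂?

After 1 electron has been removed, what remains? Ca⁺ still has 1 valence electron; N⁺ still has 4 valence electrons; O⁺ still has 5 valence electrons.
All are still removing valence electrons, so compare the +1 ions as you would atoms: IE_2 generally rises across a period (higher Z_eff) and falls down a group (larger shell), subject to the usual subshell exceptions.
Valence configurations: Ca⁺ [Ar]4s¹, N⁺ [He]2s²2p², O⁺ [He]2s²2p³.
Tabulated IE_2 (kJ/mol): Ca 1145, N 2856, O 3388.
Hence IE_2: Ca < N < O.

Ca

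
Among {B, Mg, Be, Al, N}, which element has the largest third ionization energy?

Be

After 2 electrons have been removed, what remains? B²⁺ still has 1 valence electron; Mg²⁺ is the bare [Ne] core; Be²⁺ is the bare [He] core; Al²⁺ still has 1 valence electron; N²⁺ still has 3 valence electrons.
Core electrons are held far more tightly than valence electrons, so Mg and Be top the IE_3 order.
Valence configurations: B²⁺ [He]2s¹, Al²⁺ [Ne]3s¹, N²⁺ [He]2s²2p¹.
Tabulated IE_3 (kJ/mol): B 3660, Mg 7733, Be 14849, Al 2745, N 4578.
Overall IE_3 order: Al < B < N < Mg < Be.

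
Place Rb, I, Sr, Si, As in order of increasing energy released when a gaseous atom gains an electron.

Sr < Rb < As < Si < I

Si is in period 3, group 14; As is in period 4, group 15; Rb is in period 5, group 1; Sr is in period 5, group 2; I is in period 5, group 17.
Electron affinity generally becomes more exothermic across a period toward the halogens and less exothermic down a group.
These span different periods and groups, so the two trends combine.
Rb > Sr: this pair runs against the simple trend — see the exception note.
As > Rb: relative to Rb, both the across-period and down-group shifts push As's electron affinity up.
Si > As: the two effects oppose for this pair; the down-group effect wins (134 vs 78 kJ/mol).
I > Si: period and group pull opposite ways; the across-period shift dominates (295 vs 134 kJ/mol).
Note the exception: Rb has a higher electron affinity than Sr, contrary to the simple trend — adding an electron to Sr (ns²) has to open a new, higher-energy np subshell, which is unfavourable.
Approximate values (kJ/mol): Si 134, As 78, Rb 47, Sr 5, I 295.
So from lowest to highest: Sr < Rb < As < Si < I.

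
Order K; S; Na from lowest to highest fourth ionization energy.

S, K, Na

IE_4 is the cost of taking one more electron from the +3 cation: K³⁺ is already 2 electrons into the core; S³⁺ still has 3 valence electrons; Na³⁺ is already 2 electrons into the core.
Breaking into a closed-shell core is much more expensive than removing a leftover valence electron — K and Na have the largest IE_4 here.
Approximate IE_4 values (kJ/mol): K 5877, S 4556, Na 9543.
Putting it together, IE_4: S < K < Na.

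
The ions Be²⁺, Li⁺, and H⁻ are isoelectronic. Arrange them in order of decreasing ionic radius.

All of these have 2 electrons, so size is governed by nuclear charge alone: the more protons, the stronger the pull on the same electron cloud, and the smaller the ion.
Nuclear charges: Be²⁺ (Z=4), Li⁺ (Z=3), H⁻ (Z=1).
Largest to smallest: H⁻ > Li⁺ > Be²⁺.

H⁻, Li⁺, Be²⁺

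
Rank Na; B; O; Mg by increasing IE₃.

B < O < Na < Mg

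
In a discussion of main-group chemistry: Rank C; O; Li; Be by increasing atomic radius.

O < C < Be < Li

Li is in period 2, group 1; Be is in period 2, group 2; C is in period 2, group 14; O is in period 2, group 16.
Across a period the added protons contract the valence shell; down a group each new principal shell makes the atom larger.
All lie in period 2, so atomic radius increases right to left.
So from smallest to largest: O < C < Be < Li.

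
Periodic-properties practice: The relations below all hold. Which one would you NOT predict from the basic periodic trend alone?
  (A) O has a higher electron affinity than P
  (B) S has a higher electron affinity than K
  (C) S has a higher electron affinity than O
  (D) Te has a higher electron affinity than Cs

The general trend: electron affinity increases across a period and decreases down a group.
(A) O (period 2, group 16) vs P (period 3, group 15): the stated order agrees with the simple trend.
(B) S (period 3, group 16) vs K (period 4, group 1): the stated order agrees with the simple trend.
(C) S (period 3, group 16) vs O (period 2, group 16): the stated order contradicts the simple trend.
(D) Te (period 5, group 16) vs Cs (period 6, group 1): the stated order agrees with the simple trend.
The exception is (C): the compact 2p subshell of O repels the added electron more than S's larger 3p does.

(C)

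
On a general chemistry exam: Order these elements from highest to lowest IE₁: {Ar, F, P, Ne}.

Ne > F > Ar > P

Removing the outermost electron gets harder across a period and easier down a group.
Here both period and group differ, so the two effects have to be weighed against each other.
Ar > P: Ar lies to the right of P in period 3, so the across-period effect alone puts Ar higher.
F > Ar: the two effects oppose for this pair; the down-group effect wins (1681 vs 1521 kJ/mol).
Ne > F: Ne lies to the right of F in period 2, so the across-period effect alone puts Ne higher.
Tabulated first ionization energy (kJ/mol): F 1681, Ne 2081, P 1012, Ar 1521.
So from highest to lowest: Ne > F > Ar > P.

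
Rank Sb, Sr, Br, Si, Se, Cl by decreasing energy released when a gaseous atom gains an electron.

Si is in period 3, group 14; Cl is in period 3, group 17; Se is in period 4, group 16; Br is in period 4, group 17; Sr is in period 5, group 2; Sb is in period 5, group 15.
Electron affinity generally becomes more exothermic across a period toward the halogens and less exothermic down a group.
Here both period and group differ, so the two effects have to be weighed against each other.
Sb > Sr: both are in period 5; the period trend gives Sb the larger value.
Si > Sb: period and group pull opposite ways; the down-group shift dominates (134 vs 103 kJ/mol).
Se > Si: the two effects oppose for this pair; the across-period effect wins (195 vs 134 kJ/mol).
Br > Se: both are in period 4; the period trend gives Br the larger value.
Cl > Br: Cl sits above Br in group 17, so the down-group effect alone puts Cl higher.
Tabulated electron affinity (kJ/mol): Si 134, Cl 349, Se 195, Br 325, Sr 5, Sb 103.
So from highest to lowest: Cl > Br > Se > Si > Sb > Sr.

Cl, Br, Se, Si, Sb, Sr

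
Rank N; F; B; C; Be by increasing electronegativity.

Be, B, C, N, F

Be is in period 2, group 2; B is in period 2, group 13; C is in period 2, group 14; N is in period 2, group 15; F is in period 2, group 17.
Electronegativity increases across a period and decreases down a group, tracking effective nuclear charge and atomic size.
All lie in period 2, so electronegativity increases left to right.
So from lowest to highest: Be < B < C < N < F.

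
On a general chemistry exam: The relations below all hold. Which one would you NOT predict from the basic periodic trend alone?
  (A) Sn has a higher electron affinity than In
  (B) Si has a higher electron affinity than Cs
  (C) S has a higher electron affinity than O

(C)

The general trend: electron affinity increases across a period and decreases down a group.
(A) Sn (period 5, group 14) vs In (period 5, group 13): the stated order agrees with the simple trend.
(B) Si (period 3, group 14) vs Cs (period 6, group 1): the stated order agrees with the simple trend.
(C) S (period 3, group 16) vs O (period 2, group 16): the stated order contradicts the simple trend.
The exception is (C): the compact 2p subshell of O repels the added electron more than S's larger 3p does.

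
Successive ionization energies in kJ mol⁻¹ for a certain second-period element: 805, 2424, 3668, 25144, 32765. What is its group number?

Group 13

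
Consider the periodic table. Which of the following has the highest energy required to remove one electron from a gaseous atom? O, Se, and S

O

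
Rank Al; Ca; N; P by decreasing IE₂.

After 1 electron has been removed, what remains? Al⁺ still has 2 valence electrons; Ca⁺ still has 1 valence electron; N⁺ still has 4 valence electrons; P⁺ still has 4 valence electrons.
All are still removing valence electrons, so compare the +1 ions as you would atoms: IE_2 generally rises across a period (higher Z_eff) and falls down a group (larger shell), subject to the usual subshell exceptions.
Valence configurations: Al⁺ [Ne]3s², Ca⁺ [Ar]4s¹, N⁺ [He]2s²2p², P⁺ [Ne]3s²3p².
Tabulated IE_2 (kJ/mol): Al 1817, Ca 1145, N 2856, P 1907.
Putting it together, IE_2: Ca < Al < P < N.

N > P > Al > Ca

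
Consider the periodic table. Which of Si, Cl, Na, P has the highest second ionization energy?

Consider each +1 ion: Si⁺ still has 3 valence electrons; Cl⁺ still has 6 valence electrons; Na⁺ is the bare [Ne] core; P⁺ still has 4 valence electrons.
Core electrons are held far more tightly than valence electrons, so Na tops the IE_2 order.
Valence configurations: Si⁺ [Ne]3s²3p¹, Cl⁺ [Ne]3s²3p⁴, P⁺ [Ne]3s²3p².
The numbers (kJ/mol): Si 1577, Cl 2298, Na 4562, P 1907.
So the second ionization energies run Si < P < Cl < Na.

Na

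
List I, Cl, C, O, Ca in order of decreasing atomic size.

Ca > I > Cl > C > O

C is in period 2, group 14; O is in period 2, group 16; Cl is in period 3, group 17; Ca is in period 4, group 2; I is in period 5, group 17.
Across a period the added protons contract the valence shell; down a group each new principal shell makes the atom larger.
Here both period and group differ, so the two effects have to be weighed against each other.
C > O: C lies to the left of O in period 2, so the across-period effect alone puts C larger.
Cl > C: period and group pull opposite ways; the down-group shift dominates (99 vs 75 pm).
I > Cl: I sits below Cl in group 17, so the down-group effect alone puts I larger.
Ca > I: the two effects oppose for this pair; the across-period effect wins (171 vs 133 pm).
Tabulated atomic radius (pm): C 75, O 63, Cl 99, Ca 171, I 133.
So from largest to smallest: Ca > I > Cl > C > O.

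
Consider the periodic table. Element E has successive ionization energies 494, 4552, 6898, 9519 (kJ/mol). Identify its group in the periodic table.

Group 1

Look for the largest jump between consecutive ionization energies: IE2/IE1 ≈ 9.2, far larger than any earlier ratio.
That jump marks the point where a core electron is being removed. So the atom has 1 valence electron.
A main-group element with 1 valence electron is in group 1.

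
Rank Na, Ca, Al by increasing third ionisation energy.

IE_3 is the cost of taking one more electron from the +2 cation: Na²⁺ is already 1 electron into the core; Ca²⁺ is the bare [Ar] core; Al²⁺ still has 1 valence electron.
Pulling an electron out of a noble-gas core costs far more than removing a remaining valence electron, so Ca and Na sit at the high end of IE_3.
Tabulated IE_3 (kJ/mol): Na 6910, Ca 4912, Al 2745.
Overall IE_3 order: Al < Ca < Na.

Al < Ca < Na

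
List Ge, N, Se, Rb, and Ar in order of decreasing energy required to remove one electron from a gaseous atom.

N is in period 2, group 15; Ar is in period 3, group 18; Ge is in period 4, group 14; Se is in period 4, group 16; Rb is in period 5, group 1.
IE₁ increases left→right with effective nuclear charge and decreases top→bottom as the valence shell moves farther out.
Neither a single period nor a single group — weigh both effects.
Ge > Rb: relative to Rb, both the across-period and down-group shifts push Ge's first ionization energy up.
Se > Ge: both are in period 4; the period trend gives Se the larger value.
N > Se: period and group pull opposite ways; the down-group shift dominates (1402 vs 941 kJ/mol).
Ar > N: the two effects oppose for this pair; the across-period effect wins (1521 vs 1402 kJ/mol).
Approximate values (kJ/mol): N 1402, Ar 1521, Ge 762, Se 941, Rb 403.
So from highest to lowest: Ar > N > Se > Ge > Rb.

Ar, N, Se, Ge, Rb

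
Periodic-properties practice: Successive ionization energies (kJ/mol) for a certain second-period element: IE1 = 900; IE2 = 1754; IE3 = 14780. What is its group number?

Group 2

Look for the largest jump between consecutive ionization energies: IE3/IE2 ≈ 8.4, far larger than any earlier ratio.
That jump marks the point where a core electron is being removed. So the atom has 2 valence electrons.
A main-group element with 2 valence electrons is in group 2.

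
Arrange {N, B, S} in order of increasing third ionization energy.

S, B, N

After 2 electrons have been removed, what remains? N²⁺ still has 3 valence electrons; B²⁺ still has 1 valence electron; S²⁺ still has 4 valence electrons.
All are still removing valence electrons, so compare the +2 ions as you would atoms: IE_3 generally rises across a period (higher Z_eff) and falls down a group (larger shell), subject to the usual subshell exceptions.
Valence configurations: N²⁺ [He]2s²2p¹, B²⁺ [He]2s¹, S²⁺ [Ne]3s²3p².
Tabulated IE_3 (kJ/mol): N 4578, B 3660, S 3357.
Overall IE_3 order: S < B < N.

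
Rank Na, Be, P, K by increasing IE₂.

IE_2 is the cost of taking one more electron from the +1 cation: Na⁺ is the bare [Ne] core; Be⁺ still has 1 valence electron; P⁺ still has 4 valence electrons; K⁺ is the bare [Ar] core.
Breaking into a closed-shell core is much more expensive than removing a leftover valence electron — K and Na have the largest IE_2 here.
Valence configurations: Be⁺ [He]2s¹, P⁺ [Ne]3s²3p².
Approximate IE_2 values (kJ/mol): Na 4562, Be 1757, P 1907, K 3052.
Putting it together, IE_2: Be < P < K < Na.

Be < P < K < Na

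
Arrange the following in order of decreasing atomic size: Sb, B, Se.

B is in period 2, group 13; Se is in period 4, group 16; Sb is in period 5, group 15.
Moving right in a period, electrons are added to the same shell under a stronger nuclear pull, so atoms get smaller; moving down, a new shell is opened and atoms get larger.
Neither a single period nor a single group — weigh both effects.
Se > B: period and group pull opposite ways; the down-group shift dominates (116 vs 85 pm).
Sb > Se: relative to Se, both the across-period and down-group shifts push Sb's atomic radius up.
For reference (pm): B 85, Se 116, Sb 140.
So from largest to smallest: Sb > Se > B.

Sb, Se, B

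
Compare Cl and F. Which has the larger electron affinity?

Cl

F is in period 2, group 17; Cl is in period 3, group 17.
EA tends to increase across a period and decrease down a group, though the pattern is less regular than for IE or radius.
All are in group 17; the group trend (electron affinity increases up the group) applies, with the exception below.
Note the exception: Cl has a higher electron affinity than F, contrary to the simple trend — F's small 2p subshell makes the incoming electron feel strong e⁻–e⁻ repulsion, so Cl actually releases more energy on gaining an electron.
For reference (kJ/mol): F 328, Cl 349.
So Cl has the larger electron affinity (Cl > F).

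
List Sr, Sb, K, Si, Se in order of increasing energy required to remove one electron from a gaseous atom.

Si is in period 3, group 14; K is in period 4, group 1; Se is in period 4, group 16; Sr is in period 5, group 2; Sb is in period 5, group 15.
First ionization energy rises across a period (greater Z_eff holds electrons more tightly) and falls down a group (valence electrons are farther from the nucleus).
These span different periods and groups, so the two trends combine.
Sr > K: period and group pull opposite ways; the across-period shift dominates (550 vs 419 kJ/mol).
Si > Sr: relative to Sr, both the across-period and down-group shifts push Si's first ionization energy up.
Sb > Si: the two effects oppose for this pair; the across-period effect wins (831 vs 786 kJ/mol).
Se > Sb: relative to Sb, both the across-period and down-group shifts push Se's first ionization energy up.
Tabulated first ionization energy (kJ/mol): Si 786, K 419, Se 941, Sr 550, Sb 831.
So from lowest to highest: K < Sr < Si < Sb < Se.

K < Sr < Si < Sb < Se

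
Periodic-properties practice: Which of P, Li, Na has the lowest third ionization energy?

After 2 electrons have been removed, what remains? P²⁺ still has 3 valence electrons; Li²⁺ is already 1 electron into the core; Na²⁺ is already 1 electron into the core.
Pulling an electron out of a noble-gas core costs far more than removing a remaining valence electron, so Na and Li sit at the high end of IE_3.
Approximate IE_3 values (kJ/mol): P 2914, Li 11815, Na 6910.
Hence IE_3: P < Na < Li.

P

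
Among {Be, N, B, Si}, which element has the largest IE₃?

Be

After 2 electrons have been removed, what remains? Be²⁺ is the bare [He] core; N²⁺ still has 3 valence electrons; B²⁺ still has 1 valence electron; Si²⁺ still has 2 valence electrons.
Pulling an electron out of a noble-gas core costs far more than removing a remaining valence electron, so Be sits at the high end of IE_3.
Valence configurations: N²⁺ [He]2s²2p¹, B²⁺ [He]2s¹, Si²⁺ [Ne]3s².
Tabulated IE_3 (kJ/mol): Be 14849, N 4578, B 3660, Si 3232.
So the third ionization energies run Si < B < N < Be.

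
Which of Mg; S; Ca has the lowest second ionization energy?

Ca

The second ionization energy removes an electron from the +1 ion. For each element: Mg⁺ still has 1 valence electron; S⁺ still has 5 valence electrons; Ca⁺ still has 1 valence electron.
All are still removing valence electrons, so compare the +1 ions as you would atoms: IE_2 generally rises across a period (higher Z_eff) and falls down a group (larger shell), subject to the usual subshell exceptions.
Valence configurations: Mg⁺ [Ne]3s¹, S⁺ [Ne]3s²3p³, Ca⁺ [Ar]4s¹.
Tabulated IE_2 (kJ/mol): Mg 1451, S 2252, Ca 1145.
So the second ionization energies run Ca < Mg < S.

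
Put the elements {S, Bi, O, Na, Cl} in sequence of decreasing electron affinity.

Cl > S > O > Bi > Na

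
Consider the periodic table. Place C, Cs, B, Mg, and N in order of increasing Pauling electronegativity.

Cs < Mg < B < C < N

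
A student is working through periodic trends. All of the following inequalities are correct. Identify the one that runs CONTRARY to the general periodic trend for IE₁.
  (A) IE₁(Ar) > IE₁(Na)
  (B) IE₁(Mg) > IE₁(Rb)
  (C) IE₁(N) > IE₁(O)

(C)

The general trend: IE₁ increases across a period and decreases down a group.
(A) Ar (period 3, group 18) vs Na (period 3, group 1): the stated order agrees with the simple trend.
(B) Mg (period 3, group 2) vs Rb (period 5, group 1): the stated order agrees with the simple trend.
(C) N (period 2, group 15) vs O (period 2, group 16): the stated order contradicts the simple trend.
The exception is (C): pairing an electron in O's 2p⁴ costs repulsion energy, so O ionizes more easily than half-filled N (2p³).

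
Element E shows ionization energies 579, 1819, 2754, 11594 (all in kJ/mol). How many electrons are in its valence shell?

Look for the largest jump between consecutive ionization energies: IE4/IE3 ≈ 4.2, far larger than any earlier ratio.
That jump marks the point where a core electron is being removed. So the atom has 3 valence electrons.

3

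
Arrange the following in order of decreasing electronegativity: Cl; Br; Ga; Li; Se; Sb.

Cl, Br, Se, Sb, Ga, Li

Electronegativity increases across a period and decreases down a group, tracking effective nuclear charge and atomic size.
Here both period and group differ, so the two effects have to be weighed against each other.
Ga > Li: the two effects oppose for this pair; the across-period effect wins (1.81 vs 0.98).
Sb > Ga: the two effects oppose for this pair; the across-period effect wins (2.05 vs 1.81).
Se > Sb: both effects reinforce here, so Se is clearly the higher of the two.
Br > Se: Br lies to the right of Se in period 4, so the across-period effect alone puts Br higher.
Cl > Br: Cl sits above Br in group 17, so the down-group effect alone puts Cl higher.
Tabulated electronegativity (Pauling): Li 0.98, Cl 3.16, Ga 1.81, Se 2.55, Br 2.96, Sb 2.05.
So from highest to lowest: Cl > Br > Se > Sb > Ga > Li.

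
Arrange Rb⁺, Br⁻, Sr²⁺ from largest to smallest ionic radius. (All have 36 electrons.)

Br⁻, Rb⁺, Sr²⁺

All of these have 36 electrons, so size is governed by nuclear charge alone: the more protons, the stronger the pull on the same electron cloud, and the smaller the ion.
Nuclear charges: Sr²⁺ (Z=38), Rb⁺ (Z=37), Br⁻ (Z=35).
Largest to smallest: Br⁻ > Rb⁺ > Sr²⁺.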